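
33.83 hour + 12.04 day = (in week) 1.921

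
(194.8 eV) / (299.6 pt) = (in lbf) 6.638e-17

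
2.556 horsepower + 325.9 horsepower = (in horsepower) 328.5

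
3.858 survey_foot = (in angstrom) 1.176e+10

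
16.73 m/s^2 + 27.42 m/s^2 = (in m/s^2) 44.15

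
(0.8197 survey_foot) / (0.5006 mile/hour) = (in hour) 0.0003101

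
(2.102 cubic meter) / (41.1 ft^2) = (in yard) 0.602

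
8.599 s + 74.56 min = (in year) 0.0001421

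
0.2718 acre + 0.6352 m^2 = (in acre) 0.272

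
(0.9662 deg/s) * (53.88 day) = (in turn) 1.249e+04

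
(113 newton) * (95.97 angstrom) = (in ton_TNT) 2.592e-16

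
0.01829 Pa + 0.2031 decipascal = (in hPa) 0.000386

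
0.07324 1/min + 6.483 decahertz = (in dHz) 648.3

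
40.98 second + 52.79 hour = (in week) 0.3143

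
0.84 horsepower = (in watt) 626.4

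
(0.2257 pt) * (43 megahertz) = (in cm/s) 3.424e+05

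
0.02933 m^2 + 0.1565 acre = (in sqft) 6817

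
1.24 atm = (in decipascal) 1.256e+06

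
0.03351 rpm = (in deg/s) 0.2011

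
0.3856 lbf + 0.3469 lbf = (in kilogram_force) 0.3323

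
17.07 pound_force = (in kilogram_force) 7.743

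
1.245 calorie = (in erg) 5.209e+07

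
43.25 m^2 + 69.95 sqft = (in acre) 0.01229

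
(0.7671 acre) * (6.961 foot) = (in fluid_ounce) 2.227e+08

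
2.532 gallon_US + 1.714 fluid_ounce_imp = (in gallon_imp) 2.119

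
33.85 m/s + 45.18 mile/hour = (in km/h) 194.6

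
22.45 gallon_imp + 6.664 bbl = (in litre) 1162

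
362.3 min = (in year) 0.0006893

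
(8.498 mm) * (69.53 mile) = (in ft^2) 1.024e+04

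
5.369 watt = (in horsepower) 0.0072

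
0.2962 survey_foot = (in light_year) 9.543e-18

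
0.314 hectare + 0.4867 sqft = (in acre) 0.7759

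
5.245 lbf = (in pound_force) 5.245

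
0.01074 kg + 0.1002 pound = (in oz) 1.982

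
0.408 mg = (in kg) 4.08e-07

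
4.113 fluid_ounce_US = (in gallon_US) 0.03213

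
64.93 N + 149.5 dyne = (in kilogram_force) 6.621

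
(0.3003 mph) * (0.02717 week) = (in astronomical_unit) 1.475e-08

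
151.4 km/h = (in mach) 0.1235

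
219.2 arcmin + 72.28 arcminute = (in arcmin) 291.5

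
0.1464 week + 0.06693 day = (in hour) 26.2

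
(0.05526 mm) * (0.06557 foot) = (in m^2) 1.104e-06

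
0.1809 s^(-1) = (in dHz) 1.809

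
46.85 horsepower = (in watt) 3.494e+04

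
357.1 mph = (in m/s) 159.6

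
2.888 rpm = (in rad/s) 0.3024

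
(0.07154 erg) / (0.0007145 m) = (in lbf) 2.251e-06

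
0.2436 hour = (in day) 0.01015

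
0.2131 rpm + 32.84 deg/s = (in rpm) 5.686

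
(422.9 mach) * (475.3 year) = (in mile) 1.341e+12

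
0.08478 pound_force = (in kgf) 0.03846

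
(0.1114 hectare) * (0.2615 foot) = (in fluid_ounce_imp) 3.125e+06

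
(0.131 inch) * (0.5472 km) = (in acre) 0.0004499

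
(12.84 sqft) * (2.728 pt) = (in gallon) 0.3033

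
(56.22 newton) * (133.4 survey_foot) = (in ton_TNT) 5.463e-07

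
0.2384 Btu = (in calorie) 60.12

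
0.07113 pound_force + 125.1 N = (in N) 125.4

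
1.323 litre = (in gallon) 0.3495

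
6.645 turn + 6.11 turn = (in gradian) 5102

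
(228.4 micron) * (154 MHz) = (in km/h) 1.266e+05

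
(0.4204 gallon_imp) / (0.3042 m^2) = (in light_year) 6.641e-19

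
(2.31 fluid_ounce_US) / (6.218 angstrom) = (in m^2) 1.099e+05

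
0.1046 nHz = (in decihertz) 1.046e-09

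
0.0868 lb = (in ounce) 1.389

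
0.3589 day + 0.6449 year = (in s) 2.037e+07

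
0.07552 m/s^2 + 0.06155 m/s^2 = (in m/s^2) 0.1371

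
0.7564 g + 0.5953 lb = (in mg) 2.708e+05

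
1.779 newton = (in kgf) 0.1814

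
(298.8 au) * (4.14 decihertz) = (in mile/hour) 4.14e+13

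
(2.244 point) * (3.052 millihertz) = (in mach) 7.096e-09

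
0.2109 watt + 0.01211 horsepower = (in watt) 9.241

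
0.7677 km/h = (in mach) 0.0006263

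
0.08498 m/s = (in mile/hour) 0.1901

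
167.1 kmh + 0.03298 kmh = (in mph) 103.9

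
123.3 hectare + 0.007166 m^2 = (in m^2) 1.233e+06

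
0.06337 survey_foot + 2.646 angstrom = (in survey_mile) 1.2e-05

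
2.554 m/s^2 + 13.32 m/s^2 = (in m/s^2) 15.87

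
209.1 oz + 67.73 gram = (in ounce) 211.5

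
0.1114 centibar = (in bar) 0.001114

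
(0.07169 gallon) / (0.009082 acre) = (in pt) 0.02093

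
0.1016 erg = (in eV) 6.341e+10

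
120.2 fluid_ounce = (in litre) 3.555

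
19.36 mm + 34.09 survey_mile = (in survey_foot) 1.8e+05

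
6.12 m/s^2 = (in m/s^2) 6.12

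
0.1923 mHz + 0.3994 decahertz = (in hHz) 0.03994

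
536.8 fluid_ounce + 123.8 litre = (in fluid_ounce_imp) 4916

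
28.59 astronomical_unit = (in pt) 1.212e+16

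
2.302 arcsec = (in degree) 0.0006394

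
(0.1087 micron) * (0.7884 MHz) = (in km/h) 0.3085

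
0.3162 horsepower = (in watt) 235.8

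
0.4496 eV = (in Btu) 6.827e-23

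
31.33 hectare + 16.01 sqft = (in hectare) 31.33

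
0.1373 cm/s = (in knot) 0.002669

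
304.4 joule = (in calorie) 72.75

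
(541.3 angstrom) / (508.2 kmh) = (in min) 6.391e-12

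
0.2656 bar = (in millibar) 265.6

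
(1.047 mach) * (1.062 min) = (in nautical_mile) 12.27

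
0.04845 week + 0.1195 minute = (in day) 0.3392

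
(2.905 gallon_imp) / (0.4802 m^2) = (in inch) 1.083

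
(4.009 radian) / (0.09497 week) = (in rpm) 0.0006665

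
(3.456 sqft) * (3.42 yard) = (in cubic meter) 1.004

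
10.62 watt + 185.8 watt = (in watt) 196.4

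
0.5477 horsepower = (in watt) 408.4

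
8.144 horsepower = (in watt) 6073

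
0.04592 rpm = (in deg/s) 0.2755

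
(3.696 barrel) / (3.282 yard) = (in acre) 4.838e-05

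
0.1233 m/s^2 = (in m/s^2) 0.1233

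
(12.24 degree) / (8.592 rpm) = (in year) 7.529e-09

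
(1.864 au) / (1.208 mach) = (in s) 6.779e+08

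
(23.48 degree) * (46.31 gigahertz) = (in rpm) 1.812e+11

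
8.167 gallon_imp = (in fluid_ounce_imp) 1307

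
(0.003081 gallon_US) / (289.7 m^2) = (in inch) 1.585e-06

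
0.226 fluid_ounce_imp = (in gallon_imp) 0.001413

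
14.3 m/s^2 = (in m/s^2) 14.3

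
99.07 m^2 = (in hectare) 0.009907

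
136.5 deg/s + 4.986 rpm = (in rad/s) 2.905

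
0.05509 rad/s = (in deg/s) 3.156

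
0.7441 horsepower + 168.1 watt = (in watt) 723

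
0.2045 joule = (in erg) 2.045e+06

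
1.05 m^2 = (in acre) 0.0002595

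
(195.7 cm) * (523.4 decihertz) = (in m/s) 102.4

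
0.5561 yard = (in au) 3.399e-12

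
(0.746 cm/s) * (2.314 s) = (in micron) 1.726e+04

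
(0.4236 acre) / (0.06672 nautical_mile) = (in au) 9.274e-11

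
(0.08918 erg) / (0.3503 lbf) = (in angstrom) 57.23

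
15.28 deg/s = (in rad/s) 0.2667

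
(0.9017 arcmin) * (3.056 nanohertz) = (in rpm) 7.654e-12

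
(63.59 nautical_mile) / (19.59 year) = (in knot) 0.0003706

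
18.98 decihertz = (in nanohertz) 1.898e+09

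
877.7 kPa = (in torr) 6583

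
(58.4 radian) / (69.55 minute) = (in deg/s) 0.8018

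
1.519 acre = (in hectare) 0.6147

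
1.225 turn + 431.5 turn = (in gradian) 1.731e+05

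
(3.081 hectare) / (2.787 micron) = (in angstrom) 1.105e+20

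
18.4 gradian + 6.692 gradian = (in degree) 22.58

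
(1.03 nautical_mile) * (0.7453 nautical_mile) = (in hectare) 263.3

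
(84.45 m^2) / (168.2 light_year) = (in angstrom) 5.307e-07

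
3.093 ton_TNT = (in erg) 1.294e+17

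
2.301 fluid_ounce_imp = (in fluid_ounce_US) 2.211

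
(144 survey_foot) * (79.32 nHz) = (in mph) 7.788e-06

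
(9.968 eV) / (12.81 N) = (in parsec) 4.04e-36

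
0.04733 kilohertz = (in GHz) 4.733e-08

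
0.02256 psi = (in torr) 1.167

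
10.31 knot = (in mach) 0.01558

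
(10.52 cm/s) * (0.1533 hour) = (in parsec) 1.882e-15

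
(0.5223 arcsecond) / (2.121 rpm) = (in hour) 3.167e-09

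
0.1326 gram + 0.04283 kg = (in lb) 0.09472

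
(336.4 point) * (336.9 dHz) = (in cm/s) 399.8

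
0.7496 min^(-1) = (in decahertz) 0.001249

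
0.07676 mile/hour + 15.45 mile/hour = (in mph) 15.53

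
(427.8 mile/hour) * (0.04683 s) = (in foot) 29.38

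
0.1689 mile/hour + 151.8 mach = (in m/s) 5.169e+04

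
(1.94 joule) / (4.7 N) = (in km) 0.0004128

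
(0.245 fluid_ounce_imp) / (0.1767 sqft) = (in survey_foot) 0.001391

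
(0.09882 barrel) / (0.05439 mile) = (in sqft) 0.001932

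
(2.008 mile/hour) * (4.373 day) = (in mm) 3.392e+08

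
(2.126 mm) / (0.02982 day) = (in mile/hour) 1.846e-06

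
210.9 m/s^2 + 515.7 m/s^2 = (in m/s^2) 726.6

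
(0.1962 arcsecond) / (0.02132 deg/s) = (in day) 2.959e-08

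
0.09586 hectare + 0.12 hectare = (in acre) 0.5334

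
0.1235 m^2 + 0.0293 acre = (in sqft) 1278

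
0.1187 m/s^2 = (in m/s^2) 0.1187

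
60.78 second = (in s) 60.78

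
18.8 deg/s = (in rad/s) 0.3281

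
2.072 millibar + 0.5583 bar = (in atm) 0.553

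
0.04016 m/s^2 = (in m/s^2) 0.04016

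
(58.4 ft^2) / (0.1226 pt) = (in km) 125.4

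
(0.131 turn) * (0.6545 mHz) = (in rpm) 0.005144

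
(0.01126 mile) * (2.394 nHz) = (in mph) 9.704e-08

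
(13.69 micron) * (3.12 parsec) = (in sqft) 1.419e+13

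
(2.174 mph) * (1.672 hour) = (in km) 5.85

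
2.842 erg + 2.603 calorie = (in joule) 10.89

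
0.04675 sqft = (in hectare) 4.343e-07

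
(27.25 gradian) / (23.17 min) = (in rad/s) 0.0003079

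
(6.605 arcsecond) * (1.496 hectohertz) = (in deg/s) 0.2745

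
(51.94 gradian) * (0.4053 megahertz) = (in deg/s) 1.895e+07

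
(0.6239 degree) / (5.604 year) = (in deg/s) 3.53e-09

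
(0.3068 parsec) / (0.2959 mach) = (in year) 2.979e+06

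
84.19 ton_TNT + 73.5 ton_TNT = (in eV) 4.118e+30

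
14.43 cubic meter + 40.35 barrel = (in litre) 2.085e+04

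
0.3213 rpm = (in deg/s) 1.928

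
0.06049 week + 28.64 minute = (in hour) 10.64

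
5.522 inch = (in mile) 8.715e-05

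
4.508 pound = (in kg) 2.045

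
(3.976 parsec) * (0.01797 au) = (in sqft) 3.55e+27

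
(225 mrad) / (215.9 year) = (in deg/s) 1.893e-09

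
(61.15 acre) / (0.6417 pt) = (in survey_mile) 6.793e+05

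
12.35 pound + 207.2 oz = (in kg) 11.48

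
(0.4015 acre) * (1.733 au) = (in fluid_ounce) 1.424e+19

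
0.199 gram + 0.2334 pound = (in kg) 0.1061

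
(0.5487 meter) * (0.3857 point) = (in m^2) 7.466e-05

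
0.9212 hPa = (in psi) 0.01336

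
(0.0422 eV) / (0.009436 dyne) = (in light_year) 7.574e-30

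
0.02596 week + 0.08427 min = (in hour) 4.363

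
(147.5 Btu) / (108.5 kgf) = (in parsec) 4.74e-15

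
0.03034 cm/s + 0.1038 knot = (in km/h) 0.1933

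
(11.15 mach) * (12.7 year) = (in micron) 1.521e+18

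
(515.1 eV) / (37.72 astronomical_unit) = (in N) 1.463e-29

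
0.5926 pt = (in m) 0.0002091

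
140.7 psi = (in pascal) 9.701e+05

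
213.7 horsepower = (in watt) 1.594e+05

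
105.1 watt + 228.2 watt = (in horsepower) 0.447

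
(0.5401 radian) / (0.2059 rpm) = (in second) 25.05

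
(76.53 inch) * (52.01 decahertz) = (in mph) 2262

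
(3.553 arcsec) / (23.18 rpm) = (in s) 7.096e-06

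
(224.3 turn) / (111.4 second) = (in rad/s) 12.65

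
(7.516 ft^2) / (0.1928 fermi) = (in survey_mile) 2.25e+12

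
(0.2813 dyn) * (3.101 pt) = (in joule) 3.077e-09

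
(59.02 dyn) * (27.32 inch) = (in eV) 2.556e+15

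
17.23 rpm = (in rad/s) 1.804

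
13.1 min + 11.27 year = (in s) 3.554e+08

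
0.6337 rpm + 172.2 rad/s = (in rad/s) 172.3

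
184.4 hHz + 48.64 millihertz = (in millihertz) 1.844e+07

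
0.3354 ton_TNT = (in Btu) 1.33e+06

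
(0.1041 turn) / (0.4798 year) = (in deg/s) 2.477e-06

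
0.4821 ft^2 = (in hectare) 4.479e-06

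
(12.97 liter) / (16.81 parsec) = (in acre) 6.179e-24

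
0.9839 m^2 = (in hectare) 9.839e-05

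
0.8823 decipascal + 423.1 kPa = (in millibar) 4231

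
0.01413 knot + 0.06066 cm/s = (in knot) 0.01531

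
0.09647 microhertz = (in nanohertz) 96.47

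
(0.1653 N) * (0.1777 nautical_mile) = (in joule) 54.4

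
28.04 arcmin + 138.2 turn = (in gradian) 5.528e+04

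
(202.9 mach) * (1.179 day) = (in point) 1.995e+13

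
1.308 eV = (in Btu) 1.986e-22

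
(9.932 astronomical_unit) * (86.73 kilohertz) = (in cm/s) 1.289e+19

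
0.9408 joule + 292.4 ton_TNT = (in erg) 1.223e+19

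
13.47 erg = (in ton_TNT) 3.219e-16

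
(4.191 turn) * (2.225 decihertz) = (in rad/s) 5.859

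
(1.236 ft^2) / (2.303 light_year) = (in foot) 1.729e-17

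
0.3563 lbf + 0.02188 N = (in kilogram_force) 0.1638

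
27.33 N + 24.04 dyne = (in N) 27.33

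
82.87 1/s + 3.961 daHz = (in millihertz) 1.225e+05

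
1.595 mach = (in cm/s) 5.431e+04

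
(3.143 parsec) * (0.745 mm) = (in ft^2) 7.777e+14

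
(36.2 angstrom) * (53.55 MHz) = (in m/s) 0.1939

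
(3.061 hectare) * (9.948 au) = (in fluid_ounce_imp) 1.603e+21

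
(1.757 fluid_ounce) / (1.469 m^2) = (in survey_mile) 2.198e-08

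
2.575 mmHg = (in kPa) 0.3433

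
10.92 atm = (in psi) 160.5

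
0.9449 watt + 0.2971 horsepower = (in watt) 222.5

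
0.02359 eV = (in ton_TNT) 9.033e-31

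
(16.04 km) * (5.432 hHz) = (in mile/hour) 1.949e+07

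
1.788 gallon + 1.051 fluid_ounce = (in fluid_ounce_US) 229.9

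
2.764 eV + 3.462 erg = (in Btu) 3.281e-10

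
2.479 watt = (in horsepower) 0.003324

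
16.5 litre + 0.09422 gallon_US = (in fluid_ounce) 570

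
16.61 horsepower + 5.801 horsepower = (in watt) 1.671e+04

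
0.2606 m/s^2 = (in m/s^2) 0.2606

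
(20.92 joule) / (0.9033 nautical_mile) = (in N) 0.01251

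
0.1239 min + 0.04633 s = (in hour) 0.002078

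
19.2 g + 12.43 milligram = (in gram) 19.21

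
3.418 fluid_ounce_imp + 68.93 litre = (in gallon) 18.24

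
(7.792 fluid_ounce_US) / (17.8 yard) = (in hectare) 1.416e-09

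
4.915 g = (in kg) 0.004915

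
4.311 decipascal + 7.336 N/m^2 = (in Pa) 7.767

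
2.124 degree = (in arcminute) 127.4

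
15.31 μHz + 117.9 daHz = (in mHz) 1.179e+06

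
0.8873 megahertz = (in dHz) 8.873e+06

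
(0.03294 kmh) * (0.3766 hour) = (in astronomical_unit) 8.292e-11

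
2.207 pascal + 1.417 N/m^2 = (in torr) 0.02718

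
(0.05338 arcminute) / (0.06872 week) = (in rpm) 3.568e-09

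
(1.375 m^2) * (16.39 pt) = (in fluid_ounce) 268.8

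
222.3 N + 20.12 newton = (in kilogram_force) 24.72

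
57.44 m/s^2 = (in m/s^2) 57.44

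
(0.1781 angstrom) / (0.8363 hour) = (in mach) 1.737e-17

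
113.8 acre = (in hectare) 46.05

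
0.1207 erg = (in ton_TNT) 2.885e-18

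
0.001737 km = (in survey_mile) 0.001079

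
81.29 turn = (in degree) 2.926e+04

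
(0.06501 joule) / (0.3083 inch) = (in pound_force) 1.866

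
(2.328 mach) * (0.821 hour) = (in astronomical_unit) 1.566e-05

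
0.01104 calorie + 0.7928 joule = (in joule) 0.839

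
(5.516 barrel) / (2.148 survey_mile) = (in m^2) 0.0002537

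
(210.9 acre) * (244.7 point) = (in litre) 7.368e+07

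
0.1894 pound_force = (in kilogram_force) 0.08591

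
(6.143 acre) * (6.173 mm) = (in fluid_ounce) 5.189e+06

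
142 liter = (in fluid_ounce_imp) 4998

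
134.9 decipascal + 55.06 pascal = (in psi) 0.009942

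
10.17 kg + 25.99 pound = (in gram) 2.196e+04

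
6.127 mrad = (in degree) 0.3511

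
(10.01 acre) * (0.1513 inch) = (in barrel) 979.2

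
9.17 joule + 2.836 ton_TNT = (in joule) 1.187e+10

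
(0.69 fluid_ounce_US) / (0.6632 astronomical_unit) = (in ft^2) 2.214e-15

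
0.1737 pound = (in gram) 78.79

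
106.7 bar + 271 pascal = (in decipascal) 1.067e+08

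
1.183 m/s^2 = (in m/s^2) 1.183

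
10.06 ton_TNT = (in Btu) 3.989e+07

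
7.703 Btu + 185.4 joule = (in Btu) 7.879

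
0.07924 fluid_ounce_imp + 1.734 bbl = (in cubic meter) 0.2757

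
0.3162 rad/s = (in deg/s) 18.12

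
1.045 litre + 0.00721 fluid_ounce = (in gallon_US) 0.2761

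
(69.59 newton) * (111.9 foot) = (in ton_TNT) 5.673e-07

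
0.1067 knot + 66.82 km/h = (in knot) 36.19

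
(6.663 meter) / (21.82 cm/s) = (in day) 0.0003534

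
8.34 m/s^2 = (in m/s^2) 8.34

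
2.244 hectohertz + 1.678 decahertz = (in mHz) 2.412e+05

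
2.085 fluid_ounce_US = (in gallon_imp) 0.01356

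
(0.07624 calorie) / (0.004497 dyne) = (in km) 7093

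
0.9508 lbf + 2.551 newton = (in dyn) 6.78e+05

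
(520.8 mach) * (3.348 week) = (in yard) 3.927e+11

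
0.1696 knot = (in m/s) 0.08725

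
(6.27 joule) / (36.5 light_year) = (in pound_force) 4.082e-18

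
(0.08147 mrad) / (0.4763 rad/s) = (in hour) 4.751e-08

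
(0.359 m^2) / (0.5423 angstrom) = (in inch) 2.606e+11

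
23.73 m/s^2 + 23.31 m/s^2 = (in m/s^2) 47.04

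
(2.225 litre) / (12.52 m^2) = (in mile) 1.104e-07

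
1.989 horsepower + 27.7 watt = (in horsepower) 2.026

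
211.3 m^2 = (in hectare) 0.02113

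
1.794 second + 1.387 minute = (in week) 0.0001406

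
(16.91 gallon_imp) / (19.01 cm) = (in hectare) 4.044e-05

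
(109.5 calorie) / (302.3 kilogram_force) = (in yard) 0.169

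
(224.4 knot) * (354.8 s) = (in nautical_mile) 22.12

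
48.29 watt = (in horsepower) 0.06476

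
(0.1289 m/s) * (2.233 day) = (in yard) 2.72e+04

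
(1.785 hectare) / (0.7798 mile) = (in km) 0.01422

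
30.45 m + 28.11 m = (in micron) 5.856e+07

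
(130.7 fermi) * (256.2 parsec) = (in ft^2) 1.112e+07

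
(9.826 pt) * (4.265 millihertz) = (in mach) 4.342e-08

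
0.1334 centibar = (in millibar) 1.334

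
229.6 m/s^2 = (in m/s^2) 229.6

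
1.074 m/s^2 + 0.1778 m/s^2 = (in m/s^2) 1.252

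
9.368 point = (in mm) 3.305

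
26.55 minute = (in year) 5.051e-05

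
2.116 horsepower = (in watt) 1578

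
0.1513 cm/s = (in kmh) 0.005447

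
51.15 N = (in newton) 51.15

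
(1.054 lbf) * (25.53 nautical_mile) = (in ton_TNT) 5.298e-05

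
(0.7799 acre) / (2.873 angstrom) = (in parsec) 0.000356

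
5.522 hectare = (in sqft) 5.944e+05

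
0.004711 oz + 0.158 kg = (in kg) 0.1581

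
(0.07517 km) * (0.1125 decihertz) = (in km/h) 3.044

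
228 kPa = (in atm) 2.25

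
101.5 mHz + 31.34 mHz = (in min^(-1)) 7.97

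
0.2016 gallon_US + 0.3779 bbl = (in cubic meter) 0.06084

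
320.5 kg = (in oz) 1.131e+04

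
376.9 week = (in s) 2.279e+08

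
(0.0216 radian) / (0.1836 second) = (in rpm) 1.123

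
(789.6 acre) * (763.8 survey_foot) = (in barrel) 4.679e+09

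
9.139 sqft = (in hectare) 8.49e-05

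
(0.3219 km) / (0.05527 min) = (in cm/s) 9707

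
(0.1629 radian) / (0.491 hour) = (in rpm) 0.0008801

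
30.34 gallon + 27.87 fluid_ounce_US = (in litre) 115.7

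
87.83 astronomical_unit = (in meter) 1.314e+13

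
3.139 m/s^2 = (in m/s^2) 3.139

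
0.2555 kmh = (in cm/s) 7.097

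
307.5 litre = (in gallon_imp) 67.64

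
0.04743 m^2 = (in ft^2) 0.5105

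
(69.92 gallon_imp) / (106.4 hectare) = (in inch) 1.176e-05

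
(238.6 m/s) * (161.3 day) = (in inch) 1.309e+11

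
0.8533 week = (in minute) 8601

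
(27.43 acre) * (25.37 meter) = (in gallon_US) 7.44e+08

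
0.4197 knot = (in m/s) 0.2159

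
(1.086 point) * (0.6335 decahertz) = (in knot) 0.004718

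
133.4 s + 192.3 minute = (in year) 0.0003701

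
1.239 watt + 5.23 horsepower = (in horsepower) 5.232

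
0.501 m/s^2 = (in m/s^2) 0.501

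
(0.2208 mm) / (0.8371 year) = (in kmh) 3.011e-11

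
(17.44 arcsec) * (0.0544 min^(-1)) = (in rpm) 7.32e-07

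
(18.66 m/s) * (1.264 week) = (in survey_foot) 4.68e+07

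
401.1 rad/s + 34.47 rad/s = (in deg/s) 2.496e+04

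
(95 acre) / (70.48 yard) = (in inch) 2.349e+05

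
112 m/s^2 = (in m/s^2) 112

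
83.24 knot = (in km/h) 154.2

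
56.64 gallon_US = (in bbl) 1.349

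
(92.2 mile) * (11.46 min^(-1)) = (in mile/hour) 6.34e+04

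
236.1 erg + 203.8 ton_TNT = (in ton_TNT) 203.8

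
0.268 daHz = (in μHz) 2.68e+06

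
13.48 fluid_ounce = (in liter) 0.3987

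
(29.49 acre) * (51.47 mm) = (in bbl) 3.864e+04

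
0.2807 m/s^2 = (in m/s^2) 0.2807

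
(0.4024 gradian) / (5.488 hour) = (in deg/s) 1.833e-05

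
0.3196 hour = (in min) 19.18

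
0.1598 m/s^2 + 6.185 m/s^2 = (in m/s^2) 6.345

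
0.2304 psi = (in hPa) 15.89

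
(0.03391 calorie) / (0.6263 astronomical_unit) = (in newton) 1.514e-12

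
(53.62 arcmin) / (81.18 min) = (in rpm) 3.058e-05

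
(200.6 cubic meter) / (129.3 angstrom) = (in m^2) 1.551e+10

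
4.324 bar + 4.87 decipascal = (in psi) 62.71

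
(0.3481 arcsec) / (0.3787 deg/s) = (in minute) 4.256e-06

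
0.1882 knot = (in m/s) 0.09682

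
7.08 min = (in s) 424.8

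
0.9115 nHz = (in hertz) 9.115e-10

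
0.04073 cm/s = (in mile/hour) 0.0009111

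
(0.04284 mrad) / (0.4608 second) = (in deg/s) 0.005327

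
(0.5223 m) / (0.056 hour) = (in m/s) 0.002591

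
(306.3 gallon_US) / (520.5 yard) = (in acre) 6.02e-07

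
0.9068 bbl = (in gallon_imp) 31.71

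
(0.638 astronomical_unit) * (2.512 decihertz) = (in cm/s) 2.398e+12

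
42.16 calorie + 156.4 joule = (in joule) 332.8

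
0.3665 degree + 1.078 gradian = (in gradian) 1.485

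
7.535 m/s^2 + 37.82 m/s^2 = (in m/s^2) 45.36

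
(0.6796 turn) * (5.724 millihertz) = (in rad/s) 0.02444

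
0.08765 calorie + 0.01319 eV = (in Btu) 0.0003476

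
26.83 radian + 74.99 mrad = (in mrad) 2.69e+04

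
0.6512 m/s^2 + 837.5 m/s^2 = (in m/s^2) 838.2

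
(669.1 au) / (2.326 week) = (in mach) 2.09e+05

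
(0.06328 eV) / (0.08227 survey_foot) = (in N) 4.043e-19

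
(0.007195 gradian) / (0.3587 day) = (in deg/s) 2.089e-07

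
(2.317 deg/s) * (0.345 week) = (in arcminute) 2.901e+07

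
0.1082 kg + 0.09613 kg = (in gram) 204.3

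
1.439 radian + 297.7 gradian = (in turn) 0.9733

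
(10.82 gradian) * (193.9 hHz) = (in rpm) 3.147e+04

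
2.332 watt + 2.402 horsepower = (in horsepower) 2.405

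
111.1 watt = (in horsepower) 0.149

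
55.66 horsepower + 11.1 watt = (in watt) 4.152e+04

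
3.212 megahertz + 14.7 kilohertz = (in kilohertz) 3227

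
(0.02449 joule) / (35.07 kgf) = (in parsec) 2.308e-21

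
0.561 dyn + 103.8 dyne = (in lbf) 0.0002346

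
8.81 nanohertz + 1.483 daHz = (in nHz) 1.483e+10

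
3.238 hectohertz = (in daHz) 32.38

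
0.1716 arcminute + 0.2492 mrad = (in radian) 0.0002991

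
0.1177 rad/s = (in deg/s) 6.744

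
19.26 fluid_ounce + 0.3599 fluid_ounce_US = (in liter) 0.5802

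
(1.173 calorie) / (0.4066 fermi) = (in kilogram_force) 1.231e+15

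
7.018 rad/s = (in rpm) 67.02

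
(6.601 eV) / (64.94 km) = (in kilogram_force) 1.661e-24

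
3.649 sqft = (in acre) 8.377e-05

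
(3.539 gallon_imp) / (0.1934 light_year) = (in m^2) 8.793e-18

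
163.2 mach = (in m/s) 5.557e+04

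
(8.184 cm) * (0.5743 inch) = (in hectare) 1.194e-07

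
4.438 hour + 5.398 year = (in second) 1.702e+08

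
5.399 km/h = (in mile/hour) 3.355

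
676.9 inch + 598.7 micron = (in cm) 1719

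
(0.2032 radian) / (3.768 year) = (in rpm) 1.633e-08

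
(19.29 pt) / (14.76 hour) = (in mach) 3.761e-10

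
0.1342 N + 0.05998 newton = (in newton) 0.1942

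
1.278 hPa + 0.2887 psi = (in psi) 0.3072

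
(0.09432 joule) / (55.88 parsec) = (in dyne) 5.47e-15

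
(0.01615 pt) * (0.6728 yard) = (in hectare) 3.505e-10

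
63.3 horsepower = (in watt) 4.72e+04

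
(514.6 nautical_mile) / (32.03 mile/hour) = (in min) 1109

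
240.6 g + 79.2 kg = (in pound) 175.1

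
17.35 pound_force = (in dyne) 7.718e+06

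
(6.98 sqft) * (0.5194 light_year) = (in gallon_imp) 7.009e+17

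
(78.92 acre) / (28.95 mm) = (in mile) 6855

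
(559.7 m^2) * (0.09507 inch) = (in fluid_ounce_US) 4.57e+04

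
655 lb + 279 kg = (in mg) 5.761e+08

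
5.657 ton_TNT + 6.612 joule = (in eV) 1.477e+29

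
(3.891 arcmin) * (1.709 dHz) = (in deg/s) 0.01108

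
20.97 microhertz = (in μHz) 20.97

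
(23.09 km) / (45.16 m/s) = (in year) 1.621e-05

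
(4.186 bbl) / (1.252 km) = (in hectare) 5.316e-08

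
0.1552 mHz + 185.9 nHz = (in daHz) 1.554e-05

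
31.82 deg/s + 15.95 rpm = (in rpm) 21.25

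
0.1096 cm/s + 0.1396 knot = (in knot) 0.1417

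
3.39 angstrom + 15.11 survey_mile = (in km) 24.32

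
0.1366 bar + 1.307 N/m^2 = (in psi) 1.981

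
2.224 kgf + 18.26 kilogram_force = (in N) 200.9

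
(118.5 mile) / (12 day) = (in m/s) 0.1839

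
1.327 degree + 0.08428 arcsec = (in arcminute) 79.62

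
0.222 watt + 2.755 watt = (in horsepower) 0.003992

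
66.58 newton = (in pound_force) 14.97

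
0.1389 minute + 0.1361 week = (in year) 0.00261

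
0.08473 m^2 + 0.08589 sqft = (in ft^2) 0.9979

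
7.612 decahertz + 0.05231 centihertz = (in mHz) 7.612e+04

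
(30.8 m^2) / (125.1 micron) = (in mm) 2.462e+08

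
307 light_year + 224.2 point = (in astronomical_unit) 1.942e+07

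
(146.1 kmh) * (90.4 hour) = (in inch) 5.2e+08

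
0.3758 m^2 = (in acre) 9.286e-05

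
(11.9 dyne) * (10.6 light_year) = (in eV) 7.448e+31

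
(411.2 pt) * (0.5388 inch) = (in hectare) 1.985e-07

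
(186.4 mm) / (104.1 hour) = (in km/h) 1.791e-06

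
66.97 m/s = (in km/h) 241.1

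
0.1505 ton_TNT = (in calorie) 1.505e+08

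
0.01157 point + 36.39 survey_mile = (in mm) 5.856e+07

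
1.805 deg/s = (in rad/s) 0.0315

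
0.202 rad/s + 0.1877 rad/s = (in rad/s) 0.3897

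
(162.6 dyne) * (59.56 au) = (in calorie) 3.463e+09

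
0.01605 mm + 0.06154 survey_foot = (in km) 1.877e-05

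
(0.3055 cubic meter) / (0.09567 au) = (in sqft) 2.298e-10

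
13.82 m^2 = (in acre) 0.003415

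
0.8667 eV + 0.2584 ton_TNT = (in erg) 1.081e+16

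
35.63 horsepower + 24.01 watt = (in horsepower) 35.66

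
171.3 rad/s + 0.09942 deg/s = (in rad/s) 171.3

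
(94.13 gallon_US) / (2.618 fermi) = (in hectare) 1.361e+10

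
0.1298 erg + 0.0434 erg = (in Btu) 1.642e-11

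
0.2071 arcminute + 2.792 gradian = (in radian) 0.04392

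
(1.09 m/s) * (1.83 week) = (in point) 3.42e+09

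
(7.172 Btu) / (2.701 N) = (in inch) 1.103e+05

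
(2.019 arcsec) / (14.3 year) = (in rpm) 2.073e-13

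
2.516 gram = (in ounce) 0.08875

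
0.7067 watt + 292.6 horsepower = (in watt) 2.182e+05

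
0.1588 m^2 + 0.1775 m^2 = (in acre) 8.31e-05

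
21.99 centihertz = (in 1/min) 13.19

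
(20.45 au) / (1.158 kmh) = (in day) 1.101e+08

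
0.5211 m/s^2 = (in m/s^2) 0.5211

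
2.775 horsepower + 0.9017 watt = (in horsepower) 2.776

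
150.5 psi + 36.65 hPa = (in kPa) 1041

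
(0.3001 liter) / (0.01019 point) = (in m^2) 83.48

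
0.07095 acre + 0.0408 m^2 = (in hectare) 0.02872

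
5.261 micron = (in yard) 5.753e-06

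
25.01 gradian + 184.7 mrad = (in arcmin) 1985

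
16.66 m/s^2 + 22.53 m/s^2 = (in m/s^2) 39.19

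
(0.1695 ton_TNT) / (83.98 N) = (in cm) 8.445e+08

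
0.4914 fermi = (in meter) 4.914e-16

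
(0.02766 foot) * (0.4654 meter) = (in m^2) 0.003924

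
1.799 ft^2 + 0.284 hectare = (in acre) 0.7018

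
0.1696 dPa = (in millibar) 0.0001696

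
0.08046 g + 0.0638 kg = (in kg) 0.06388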